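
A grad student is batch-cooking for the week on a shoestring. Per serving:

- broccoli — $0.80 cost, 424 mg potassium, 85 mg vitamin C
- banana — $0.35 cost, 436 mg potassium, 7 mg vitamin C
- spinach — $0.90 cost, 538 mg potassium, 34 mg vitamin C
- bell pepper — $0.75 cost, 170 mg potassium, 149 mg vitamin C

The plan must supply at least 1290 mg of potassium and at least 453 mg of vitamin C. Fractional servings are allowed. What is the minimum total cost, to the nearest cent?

$2.85

This is a tiny linear program; its minimum lies at a vertex of the feasible set. List the vertices and price them.
broccoli only: max(1290/424, 453/85) = 5.329 servings → $4.26.
banana only: max(1290/436, 453/7) = 64.71 servings → $22.65.
spinach only: max(1290/538, 453/34) = 13.32 servings → $11.99.
bell pepper only: max(1290/170, 453/149) = 7.588 servings → $5.69.
broccoli + banana: intersection lies outside the first quadrant.
broccoli + spinach: intersection lies outside the first quadrant.
broccoli + bell pepper with both tight: 2.364 servings and 1.692 servings → $3.16.
banana + spinach: intersection lies outside the first quadrant.
banana + bell pepper with both tight: 1.806 servings and 2.955 servings → $2.85.
spinach + bell pepper with both tight: 1.549 servings and 2.687 servings → $3.41.
The minimum over all feasible corners is $2.85.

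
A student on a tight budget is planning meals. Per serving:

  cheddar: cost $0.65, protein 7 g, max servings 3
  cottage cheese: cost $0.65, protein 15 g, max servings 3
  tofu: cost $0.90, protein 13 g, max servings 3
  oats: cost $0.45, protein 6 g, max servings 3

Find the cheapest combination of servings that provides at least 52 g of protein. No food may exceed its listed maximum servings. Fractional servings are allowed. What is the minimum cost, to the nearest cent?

$2.43

Cost per g of protein: cottage cheese $0.0433, tofu $0.0692, oats $0.0750, cheddar $0.0929.
Take 3 servings of cottage cheese: +45.0 g protein for $1.95 (total $1.95, still need 7.0 g).
Take 0.5385 servings of tofu: +7.0 g protein for $0.48 (total $2.43, still need 0.0 g).
Greedy by cheapest-per-g is optimal for a single linear constraint, so the minimum cost is $2.43.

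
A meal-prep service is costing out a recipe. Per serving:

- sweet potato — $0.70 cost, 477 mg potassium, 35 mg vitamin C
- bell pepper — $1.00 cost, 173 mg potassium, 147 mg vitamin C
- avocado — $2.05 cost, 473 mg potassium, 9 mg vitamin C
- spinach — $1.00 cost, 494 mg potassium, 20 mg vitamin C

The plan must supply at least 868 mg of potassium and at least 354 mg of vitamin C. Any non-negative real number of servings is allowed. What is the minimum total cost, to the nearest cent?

An LP optimum is at a vertex; with two nutrient constraints at most two foods are used. Check each candidate.
sweet potato only: max(868/477, 354/35) = 10.11 servings → $7.08.
bell pepper only: max(868/173, 354/147) = 5.017 servings → $5.02.
avocado only: max(868/473, 354/9) = 39.33 servings → $80.63.
spinach only: max(868/494, 354/20) = 17.7 servings → $17.70.
sweet potato + bell pepper with both tight: 1.036 servings and 2.162 servings → $2.89.
sweet potato + avocado: intersection lies outside the first quadrant.
sweet potato + spinach with both targets exact would need a negative amount; discard.
bell pepper + avocado with both tight: 2.348 servings and 0.9762 servings → $4.35.
bell pepper + spinach with both tight: 2.278 servings and 0.9595 servings → $3.24.
avocado + spinach: the both-tight solution has a negative serving — not a feasible corner.
Cheapest feasible corner: $2.89.

$2.89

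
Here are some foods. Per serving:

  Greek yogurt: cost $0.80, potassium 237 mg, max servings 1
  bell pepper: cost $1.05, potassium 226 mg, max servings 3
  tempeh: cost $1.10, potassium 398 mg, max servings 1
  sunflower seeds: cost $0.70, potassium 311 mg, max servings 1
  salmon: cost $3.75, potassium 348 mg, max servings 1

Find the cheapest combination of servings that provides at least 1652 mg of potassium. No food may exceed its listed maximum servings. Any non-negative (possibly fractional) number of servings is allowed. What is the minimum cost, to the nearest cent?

Cost per mg of potassium: sunflower seeds $0.0023, tempeh $0.0028, Greek yogurt $0.0034, bell pepper $0.0046, salmon $0.0108.
Take 1 serving of sunflower seeds: +311.0 mg potassium for $0.70 (total $0.70, still need 1341.0 mg).
Take 1 serving of tempeh: +398.0 mg potassium for $1.10 (total $1.80, still need 943.0 mg).
Take 1 serving of Greek yogurt: +237.0 mg potassium for $0.80 (total $2.60, still need 706.0 mg).
Take 3 servings of bell pepper: +678.0 mg potassium for $3.15 (total $5.75, still need 28.0 mg).
Take 0.08046 servings of salmon: +28.0 mg potassium for $0.30 (total $6.05, still need 0.0 mg).
Greedy by cheapest-per-mg is optimal for a single linear constraint, so the minimum cost is $6.05.

$6.05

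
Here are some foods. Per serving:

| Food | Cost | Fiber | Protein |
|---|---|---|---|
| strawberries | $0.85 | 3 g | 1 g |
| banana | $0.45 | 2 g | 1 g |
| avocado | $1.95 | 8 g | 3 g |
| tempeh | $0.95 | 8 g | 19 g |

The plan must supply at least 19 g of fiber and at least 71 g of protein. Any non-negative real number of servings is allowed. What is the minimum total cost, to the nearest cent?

The cheapest plan sits at a corner of the feasible region — with two constraints it uses at most two foods.
strawberries only: max(19/3, 71/1) = 71 servings → $60.35.
banana only: max(19/2, 71/1) = 71 servings → $31.95.
avocado only: max(19/8, 71/3) = 23.67 servings → $46.15.
tempeh only: max(19/8, 71/19) = 3.737 servings → $3.55.
strawberries + banana: intersection lies outside the first quadrant.
strawberries + avocado: intersection lies outside the first quadrant.
strawberries + tempeh with both targets exact would need a negative amount; discard.
banana + avocado: intersection lies outside the first quadrant.
banana + tempeh: intersection lies outside the first quadrant.
avocado + tempeh with both targets exact would need a negative amount; discard.
So the least-cost plan costs $3.55.

$3.55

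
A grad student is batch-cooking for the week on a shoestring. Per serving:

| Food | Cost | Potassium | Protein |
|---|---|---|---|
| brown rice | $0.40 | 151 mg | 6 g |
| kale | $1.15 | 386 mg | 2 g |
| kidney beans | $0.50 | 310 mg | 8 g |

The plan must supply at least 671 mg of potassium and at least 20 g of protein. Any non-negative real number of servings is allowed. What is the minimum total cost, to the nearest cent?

Minimising a linear cost over {potassium ≥ 671, protein ≥ 20, servings ≥ 0} — the optimum is at a vertex, using one or two foods.
brown rice only: max(671/151, 20/6) = 4.444 servings → $1.78.
kale only: max(671/386, 20/2) = 10 servings → $11.50.
kidney beans only: max(671/310, 20/8) = 2.5 servings → $1.25.
brown rice + kale with both tight: 3.167 servings and 0.4995 servings → $1.84.
brown rice + kidney beans with both tight: 1.276 servings and 1.543 servings → $1.28.
kale + kidney beans with both targets exact would need a negative amount; discard.
Cheapest feasible corner: $1.25.

$1.25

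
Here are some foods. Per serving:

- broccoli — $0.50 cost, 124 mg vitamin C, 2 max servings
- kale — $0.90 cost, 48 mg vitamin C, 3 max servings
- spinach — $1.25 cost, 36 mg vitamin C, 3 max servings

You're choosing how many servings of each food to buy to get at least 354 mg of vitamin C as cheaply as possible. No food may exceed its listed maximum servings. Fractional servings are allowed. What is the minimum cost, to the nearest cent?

Cost per mg of vitamin C: broccoli $0.0040, kale $0.0187, spinach $0.0347.
Take 2 servings of broccoli: +248.0 mg vitamin C for $1.00 (total $1.00, still need 106.0 mg).
Take 2.208 servings of kale: +106.0 mg vitamin C for $1.99 (total $2.99, still need 0.0 mg).
Filling from the cheapest source first is optimal under one linear minimum: $2.99.

$2.99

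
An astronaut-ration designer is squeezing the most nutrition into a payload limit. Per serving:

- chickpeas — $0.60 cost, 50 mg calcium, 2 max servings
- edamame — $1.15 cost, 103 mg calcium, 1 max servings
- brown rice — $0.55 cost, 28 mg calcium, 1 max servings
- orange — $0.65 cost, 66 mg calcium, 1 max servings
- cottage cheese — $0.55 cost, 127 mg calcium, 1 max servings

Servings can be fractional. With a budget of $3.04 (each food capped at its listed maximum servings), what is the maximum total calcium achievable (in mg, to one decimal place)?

353.5 mg

Calcium per dollar: cottage cheese 230.9, orange 101.5, edamame 89.57, chickpeas 83.33, brown rice 50.91.
Take 1 serving of cottage cheese: spends $0.55, +127.0 mg calcium (running total 127.0 mg).
Take 1 serving of orange: spends $0.65, +66.0 mg calcium (running total 193.0 mg).
Take 1 serving of edamame: spends $1.15, +103.0 mg calcium (running total 296.0 mg).
Take 1.15 servings of chickpeas: spends $0.69, +57.5 mg calcium (running total 353.5 mg).
Greedy by best ratio exhausts the cost allowance optimally: 353.5 mg.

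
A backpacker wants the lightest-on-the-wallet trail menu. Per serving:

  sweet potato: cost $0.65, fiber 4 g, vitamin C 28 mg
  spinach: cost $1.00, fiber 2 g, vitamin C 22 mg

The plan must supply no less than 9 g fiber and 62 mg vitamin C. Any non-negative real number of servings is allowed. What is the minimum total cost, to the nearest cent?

With two linear requirements the optimum uses one or two foods; enumerate the corners.
sweet potato only: max(9/4, 62/28) = 2.25 servings → $1.46.
spinach only: max(9/2, 62/22) = 4.5 servings → $4.50.
sweet potato + spinach: the both-tight solution has a negative serving — not a feasible corner.
Cheapest feasible corner: $1.46.

$1.46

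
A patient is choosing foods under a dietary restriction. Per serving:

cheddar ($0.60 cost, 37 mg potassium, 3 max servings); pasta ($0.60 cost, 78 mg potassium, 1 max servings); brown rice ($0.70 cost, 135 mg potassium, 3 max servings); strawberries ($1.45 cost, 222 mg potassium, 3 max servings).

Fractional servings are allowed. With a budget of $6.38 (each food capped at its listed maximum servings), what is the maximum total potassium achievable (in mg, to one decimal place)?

1060.3 mg

Potassium per dollar: brown rice 192.9, strawberries 153.1, pasta 130, cheddar 61.67.
Take 3 servings of brown rice: spends $2.10, +405.0 mg potassium (running total 405.0 mg).
Take 2.952 servings of strawberries: spends $4.28, +655.3 mg potassium (running total 1060.3 mg).
Filling greedily by potassium-per-dollar is optimal for one linear limit, giving 1060.3 mg.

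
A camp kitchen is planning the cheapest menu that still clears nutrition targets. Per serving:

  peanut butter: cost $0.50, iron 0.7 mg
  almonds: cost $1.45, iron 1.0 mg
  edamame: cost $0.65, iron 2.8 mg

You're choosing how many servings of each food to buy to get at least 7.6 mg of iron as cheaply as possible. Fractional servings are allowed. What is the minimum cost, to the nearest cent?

Cost per mg of iron: edamame $0.2321, peanut butter $0.7143, almonds $1.4500.
With no serving limits, use only edamame: 7.6 mg / 2.8 mg = 2.714 servings × $0.65 = $1.76.

$1.76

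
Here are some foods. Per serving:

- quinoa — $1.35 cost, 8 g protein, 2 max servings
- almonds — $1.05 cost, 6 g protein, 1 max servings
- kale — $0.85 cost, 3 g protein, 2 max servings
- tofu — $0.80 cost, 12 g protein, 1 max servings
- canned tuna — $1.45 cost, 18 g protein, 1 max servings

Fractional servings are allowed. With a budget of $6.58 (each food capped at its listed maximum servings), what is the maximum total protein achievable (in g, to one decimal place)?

54.0 g

Protein per dollar: tofu 15, canned tuna 12.41, quinoa 5.926, almonds 5.714, kale 3.529.
Take 1 serving of tofu: spends $0.80, +12.0 g protein (running total 12.0 g).
Take 1 serving of canned tuna: spends $1.45, +18.0 g protein (running total 30.0 g).
Take 2 servings of quinoa: spends $2.70, +16.0 g protein (running total 46.0 g).
Take 1 serving of almonds: spends $1.05, +6.0 g protein (running total 52.0 g).
Take 0.6824 servings of kale: spends $0.58, +2.0 g protein (running total 54.0 g).
Filling greedily by protein-per-dollar is optimal for one linear limit, giving 54.0 g.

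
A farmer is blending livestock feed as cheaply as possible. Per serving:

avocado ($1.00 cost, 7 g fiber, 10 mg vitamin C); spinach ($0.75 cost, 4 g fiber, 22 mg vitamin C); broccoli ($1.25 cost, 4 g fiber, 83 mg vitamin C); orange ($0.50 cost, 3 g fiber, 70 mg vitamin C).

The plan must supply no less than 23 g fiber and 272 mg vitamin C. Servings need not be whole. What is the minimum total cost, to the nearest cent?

For a min-cost LP with two ≥-constraints, a basic feasible solution has at most two positive variables.
avocado only: max(23/7, 272/10) = 27.2 servings → $27.20.
spinach only: max(23/4, 272/22) = 12.36 servings → $9.27.
broccoli only: max(23/4, 272/83) = 5.75 servings → $7.19.
orange only: max(23/3, 272/70) = 7.667 servings → $3.83.
avocado + spinach: intersection lies outside the first quadrant.
avocado + broccoli with both tight: 1.518 servings and 3.094 servings → $5.39.
avocado + orange with both tight: 1.726 servings and 3.639 servings → $3.55.
spinach + broccoli with both tight: 3.365 servings and 2.385 servings → $5.51.
spinach + orange with both tight: 3.71 servings and 2.72 servings → $4.14.
broccoli + orange: intersection lies outside the first quadrant.
So the least-cost plan costs $3.55.

$3.55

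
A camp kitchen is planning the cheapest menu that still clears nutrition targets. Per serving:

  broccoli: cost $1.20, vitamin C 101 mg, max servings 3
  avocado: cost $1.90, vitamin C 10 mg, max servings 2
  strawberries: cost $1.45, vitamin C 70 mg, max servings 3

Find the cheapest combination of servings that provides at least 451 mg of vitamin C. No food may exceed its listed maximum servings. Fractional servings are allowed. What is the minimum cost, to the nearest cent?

Cost per mg of vitamin C: broccoli $0.0119, strawberries $0.0207, avocado $0.1900.
Take 3 servings of broccoli: +303.0 mg vitamin C for $3.60 (total $3.60, still need 148.0 mg).
Take 2.114 servings of strawberries: +148.0 mg vitamin C for $3.07 (total $6.67, still need 0.0 mg).
Greedy by cheapest-per-mg is optimal for a single linear constraint, so the minimum cost is $6.67.

$6.67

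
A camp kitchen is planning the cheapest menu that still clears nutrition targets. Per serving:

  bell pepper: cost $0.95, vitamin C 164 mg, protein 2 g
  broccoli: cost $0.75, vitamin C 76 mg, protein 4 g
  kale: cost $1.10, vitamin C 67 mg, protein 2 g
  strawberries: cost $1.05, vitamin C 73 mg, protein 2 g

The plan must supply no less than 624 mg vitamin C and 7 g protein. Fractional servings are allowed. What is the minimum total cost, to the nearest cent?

$3.61

This is a tiny linear program; its minimum lies at a vertex of the feasible set. List the vertices and price them.
bell pepper only: max(624/164, 7/2) = 3.805 servings → $3.61.
broccoli only: max(624/76, 7/4) = 8.211 servings → $6.16.
kale only: max(624/67, 7/2) = 9.313 servings → $10.24.
strawberries only: max(624/73, 7/2) = 8.548 servings → $8.98.
bell pepper + broccoli: the both-tight solution has a negative serving — not a feasible corner.
bell pepper + kale: the both-tight solution has a negative serving — not a feasible corner.
bell pepper + strawberries: the both-tight solution has a negative serving — not a feasible corner.
broccoli + kale with both targets exact would need a negative amount; discard.
broccoli + strawberries with both targets exact would need a negative amount; discard.
kale + strawberries with both targets exact would need a negative amount; discard.
So the least-cost plan costs $3.61.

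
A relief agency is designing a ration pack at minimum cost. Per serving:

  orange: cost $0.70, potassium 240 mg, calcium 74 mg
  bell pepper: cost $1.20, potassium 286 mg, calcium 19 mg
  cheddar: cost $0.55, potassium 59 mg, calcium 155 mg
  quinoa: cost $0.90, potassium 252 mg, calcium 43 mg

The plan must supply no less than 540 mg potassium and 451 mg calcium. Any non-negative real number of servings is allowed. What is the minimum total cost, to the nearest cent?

The cheapest plan sits at a corner of the feasible region — with two constraints it uses at most two foods.
orange only: max(540/240, 451/74) = 6.095 servings → $4.27.
bell pepper only: max(540/286, 451/19) = 23.74 servings → $28.48.
cheddar only: max(540/59, 451/155) = 9.153 servings → $5.03.
quinoa only: max(540/252, 451/43) = 10.49 servings → $9.44.
orange + bell pepper: the both-tight solution has a negative serving — not a feasible corner.
orange + cheddar with both tight: 1.739 servings and 2.08 servings → $2.36.
orange + quinoa: the both-tight solution has a negative serving — not a feasible corner.
bell pepper + cheddar with both tight: 1.321 servings and 2.748 servings → $3.10.
bell pepper + quinoa: intersection lies outside the first quadrant.
cheddar + quinoa with both tight: 2.476 servings and 1.563 servings → $2.77.
Cheapest feasible corner: $2.36.

$2.36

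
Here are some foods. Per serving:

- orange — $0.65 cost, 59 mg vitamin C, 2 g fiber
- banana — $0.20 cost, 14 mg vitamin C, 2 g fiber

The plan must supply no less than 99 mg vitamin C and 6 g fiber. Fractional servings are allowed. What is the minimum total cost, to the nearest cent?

An LP optimum is at a vertex; with two nutrient constraints at most two foods are used. Check each candidate.
orange only: max(99/59, 6/2) = 3 servings → $1.95.
banana only: max(99/14, 6/2) = 7.071 servings → $1.41.
orange + banana with both tight: 1.267 servings and 1.733 servings → $1.17.
Cheapest feasible corner: $1.17.

$1.17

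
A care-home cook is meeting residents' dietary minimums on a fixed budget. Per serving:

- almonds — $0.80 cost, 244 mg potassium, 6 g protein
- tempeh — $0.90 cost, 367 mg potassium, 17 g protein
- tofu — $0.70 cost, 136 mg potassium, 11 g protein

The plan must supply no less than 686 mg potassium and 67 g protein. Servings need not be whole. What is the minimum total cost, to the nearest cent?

The cheapest plan sits at a corner of the feasible region — with two constraints it uses at most two foods.
almonds only: max(686/244, 67/6) = 11.17 servings → $8.93.
tempeh only: max(686/367, 67/17) = 3.941 servings → $3.55.
tofu only: max(686/136, 67/11) = 6.091 servings → $4.26.
almonds + tempeh with both targets exact would need a negative amount; discard.
almonds + tofu: the both-tight solution has a negative serving — not a feasible corner.
tempeh + tofu: the both-tight solution has a negative serving — not a feasible corner.
So the least-cost plan costs $3.55.

$3.55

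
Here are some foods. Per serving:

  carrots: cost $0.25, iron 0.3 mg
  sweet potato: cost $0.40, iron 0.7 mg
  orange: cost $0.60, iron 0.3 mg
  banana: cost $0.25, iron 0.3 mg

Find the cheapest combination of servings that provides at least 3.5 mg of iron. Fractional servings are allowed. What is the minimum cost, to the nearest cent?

$2.00

Cost per mg of iron: sweet potato $0.5714, carrots $0.8333, banana $0.8333, orange $2.0000.
With no serving limits, use only sweet potato: 3.5 mg / 0.7 mg = 5 servings × $0.40 = $2.00.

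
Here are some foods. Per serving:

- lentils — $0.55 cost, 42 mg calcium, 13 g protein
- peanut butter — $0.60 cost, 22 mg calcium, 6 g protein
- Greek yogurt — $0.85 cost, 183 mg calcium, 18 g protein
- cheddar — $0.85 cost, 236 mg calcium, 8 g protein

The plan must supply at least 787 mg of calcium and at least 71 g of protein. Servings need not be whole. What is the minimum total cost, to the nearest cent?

Compare the cost at each extreme point of the feasible region.
lentils only: max(787/42, 71/13) = 18.74 servings → $10.31.
peanut butter only: max(787/22, 71/6) = 35.77 servings → $21.46.
Greek yogurt only: max(787/183, 71/18) = 4.301 servings → $3.66.
cheddar only: max(787/236, 71/8) = 8.875 servings → $7.54.
lentils + peanut butter with both targets exact would need a negative amount; discard.
lentils + Greek yogurt: the both-tight solution has a negative serving — not a feasible corner.
lentils + cheddar with both tight: 3.829 servings and 2.653 servings → $4.36.
peanut butter + Greek yogurt: intersection lies outside the first quadrant.
peanut butter + cheddar with both tight: 8.435 servings and 2.548 servings → $7.23.
Greek yogurt + cheddar with both tight: 3.757 servings and 0.4213 servings → $3.55.
Cheapest feasible corner: $3.55.

$3.55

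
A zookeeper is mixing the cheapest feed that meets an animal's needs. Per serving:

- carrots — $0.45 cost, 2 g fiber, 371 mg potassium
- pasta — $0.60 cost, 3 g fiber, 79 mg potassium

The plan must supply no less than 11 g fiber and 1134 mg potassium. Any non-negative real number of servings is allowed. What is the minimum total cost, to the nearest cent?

$2.33

Minimising a linear cost over {fiber ≥ 11, potassium ≥ 1134, servings ≥ 0} — the optimum is at a vertex, using one or two foods.
carrots only: max(11/2, 1134/371) = 5.5 servings → $2.48.
pasta only: max(11/3, 1134/79) = 14.35 servings → $8.61.
carrots + pasta with both tight: 2.652 servings and 1.898 servings → $2.33.
So the least-cost plan costs $2.33.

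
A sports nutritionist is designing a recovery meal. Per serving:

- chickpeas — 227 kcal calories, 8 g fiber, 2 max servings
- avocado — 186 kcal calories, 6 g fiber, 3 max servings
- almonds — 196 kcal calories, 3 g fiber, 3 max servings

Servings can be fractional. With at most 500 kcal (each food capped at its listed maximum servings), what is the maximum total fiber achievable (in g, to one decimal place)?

Fiber per kcal: chickpeas 0.03524, avocado 0.03226, almonds 0.01531.
Take 2 servings of chickpeas: uses 454 kcal, +16.0 g fiber (running total 16.0 g).
Take 0.2473 servings of avocado: uses 46 kcal, +1.5 g fiber (running total 17.5 g).
Filling greedily by fiber-per-kcal is optimal for one linear limit, giving 17.5 g.

17.5 g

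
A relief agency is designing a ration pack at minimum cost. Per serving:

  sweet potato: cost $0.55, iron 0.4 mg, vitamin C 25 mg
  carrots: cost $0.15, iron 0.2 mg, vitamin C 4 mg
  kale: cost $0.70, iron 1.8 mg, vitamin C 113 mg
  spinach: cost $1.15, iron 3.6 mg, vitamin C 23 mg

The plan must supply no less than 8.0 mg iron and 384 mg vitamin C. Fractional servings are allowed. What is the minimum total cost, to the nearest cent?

$2.97

sweet potato only: max(8.0/0.4, 384/25) = 20 servings → $11.00.
carrots only: max(8.0/0.2, 384/4) = 96 servings → $14.40.
kale only: max(8.0/1.8, 384/113) = 4.444 servings → $3.11.
spinach only: max(8.0/3.6, 384/23) = 16.7 servings → $19.20.
sweet potato + carrots with both tight: 13.18 servings and 13.65 servings → $9.29.
sweet potato + kale: intersection lies outside the first quadrant.
sweet potato + spinach with both tight: 14.83 servings and 0.5743 servings → $8.82.
carrots + kale with both tight: 13.82 servings and 2.909 servings → $4.11.
carrots + spinach with both targets exact would need a negative amount; discard.
kale + spinach with both tight: 3.28 servings and 0.5824 servings → $2.97.
So the least-cost plan costs $2.97.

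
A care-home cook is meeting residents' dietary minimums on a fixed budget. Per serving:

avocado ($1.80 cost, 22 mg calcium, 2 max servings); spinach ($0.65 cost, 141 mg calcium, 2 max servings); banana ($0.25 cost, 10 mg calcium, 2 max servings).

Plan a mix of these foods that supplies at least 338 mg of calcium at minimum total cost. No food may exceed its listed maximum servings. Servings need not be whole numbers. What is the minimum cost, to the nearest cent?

$4.75

Cost per mg of calcium: spinach $0.0046, banana $0.0250, avocado $0.0818.
Take 2 servings of spinach: +282.0 mg calcium for $1.30 (total $1.30, still need 56.0 mg).
Take 2 servings of banana: +20.0 mg calcium for $0.50 (total $1.80, still need 36.0 mg).
Take 1.636 servings of avocado: +36.0 mg calcium for $2.95 (total $4.75, still need 0.0 mg).
Greedy by cheapest-per-mg is optimal for a single linear constraint, so the minimum cost is $4.75.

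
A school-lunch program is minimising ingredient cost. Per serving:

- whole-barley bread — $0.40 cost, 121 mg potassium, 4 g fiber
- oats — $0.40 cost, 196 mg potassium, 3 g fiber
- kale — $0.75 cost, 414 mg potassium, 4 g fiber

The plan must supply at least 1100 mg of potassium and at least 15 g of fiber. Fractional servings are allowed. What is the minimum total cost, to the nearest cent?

$2.17

Check every corner: each single food scaled to meet both minima, and each pair solved so both constraints bind.
whole-barley bread only: max(1100/121, 15/4) = 9.091 servings → $3.64.
oats only: max(1100/196, 15/3) = 5.612 servings → $2.24.
kale only: max(1100/414, 15/4) = 3.75 servings → $2.81.
whole-barley bread + oats: intersection lies outside the first quadrant.
whole-barley bread + kale with both tight: 1.544 servings and 2.206 servings → $2.27.
oats + kale with both tight: 3.952 servings and 0.786 servings → $2.17.
Cheapest feasible corner: $2.17.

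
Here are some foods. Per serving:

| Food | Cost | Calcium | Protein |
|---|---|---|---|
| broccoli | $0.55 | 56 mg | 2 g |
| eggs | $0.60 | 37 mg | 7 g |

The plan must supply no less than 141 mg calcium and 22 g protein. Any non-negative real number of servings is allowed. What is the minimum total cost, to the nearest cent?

An LP optimum is at a vertex; with two nutrient constraints at most two foods are used. Check each candidate.
broccoli only: max(141/56, 22/2) = 11 servings → $6.05.
eggs only: max(141/37, 22/7) = 3.811 servings → $2.29.
broccoli + eggs with both tight: 0.544 servings and 2.987 servings → $2.09.
Cheapest feasible corner: $2.09.

$2.09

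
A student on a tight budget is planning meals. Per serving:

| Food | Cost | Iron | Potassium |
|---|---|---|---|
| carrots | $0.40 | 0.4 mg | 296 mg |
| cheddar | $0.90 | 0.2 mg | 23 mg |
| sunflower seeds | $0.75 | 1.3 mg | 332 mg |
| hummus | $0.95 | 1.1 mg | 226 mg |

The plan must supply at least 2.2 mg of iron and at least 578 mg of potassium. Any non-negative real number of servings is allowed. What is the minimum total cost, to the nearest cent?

With two linear requirements the optimum uses one or two foods; enumerate the corners.
carrots only: max(2.2/0.4, 578/296) = 5.5 servings → $2.20.
cheddar only: max(2.2/0.2, 578/23) = 25.13 servings → $22.62.
sunflower seeds only: max(2.2/1.3, 578/332) = 1.741 servings → $1.31.
hummus only: max(2.2/1.1, 578/226) = 2.558 servings → $2.43.
carrots + cheddar with both tight: 1.3 servings and 8.4 servings → $8.08.
carrots + sunflower seeds with both tight: 0.08333 servings and 1.667 servings → $1.28.
carrots + hummus with both tight: 0.5893 servings and 1.786 servings → $1.93.
cheddar + sunflower seeds with both targets exact would need a negative amount; discard.
cheddar + hummus: the both-tight solution has a negative serving — not a feasible corner.
sunflower seeds + hummus: intersection lies outside the first quadrant.
Cheapest feasible corner: $1.28.

$1.28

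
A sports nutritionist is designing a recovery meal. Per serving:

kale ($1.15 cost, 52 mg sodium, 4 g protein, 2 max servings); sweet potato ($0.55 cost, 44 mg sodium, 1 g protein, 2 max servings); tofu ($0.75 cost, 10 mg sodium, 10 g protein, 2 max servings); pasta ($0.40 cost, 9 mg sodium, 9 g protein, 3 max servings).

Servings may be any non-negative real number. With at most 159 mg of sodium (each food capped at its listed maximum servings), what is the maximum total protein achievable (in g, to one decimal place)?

Protein per mg sodium: tofu 1, pasta 1, kale 0.07692, sweet potato 0.02273.
Take 2 servings of tofu: uses 20 mg sodium, +20.0 g protein (running total 20.0 g).
Take 3 servings of pasta: uses 27 mg sodium, +27.0 g protein (running total 47.0 g).
Take 2 servings of kale: uses 104 mg sodium, +8.0 g protein (running total 55.0 g).
Take 0.1818 servings of sweet potato: uses 8 mg sodium, +0.2 g protein (running total 55.2 g).
Greedy by best ratio exhausts the sodium allowance optimally: 55.2 g.

55.2 g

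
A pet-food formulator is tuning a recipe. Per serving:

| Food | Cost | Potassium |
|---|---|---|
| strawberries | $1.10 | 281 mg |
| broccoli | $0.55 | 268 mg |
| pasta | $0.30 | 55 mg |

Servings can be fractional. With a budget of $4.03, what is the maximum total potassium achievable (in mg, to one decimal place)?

1963.7 mg

Potassium per dollar: broccoli 487.3, strawberries 255.5, pasta 183.3.
With no serving limits, spend the whole cost allowance on broccoli: $4.03 / $0.55 × 268 mg = 1963.7 mg.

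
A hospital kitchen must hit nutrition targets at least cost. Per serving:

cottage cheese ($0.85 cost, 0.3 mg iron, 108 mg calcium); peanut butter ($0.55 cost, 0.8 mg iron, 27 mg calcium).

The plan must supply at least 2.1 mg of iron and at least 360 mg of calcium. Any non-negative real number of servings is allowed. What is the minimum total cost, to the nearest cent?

An LP optimum is at a vertex; with two nutrient constraints at most two foods are used. Check each candidate.
cottage cheese only: max(2.1/0.3, 360/108) = 7 servings → $5.95.
peanut butter only: max(2.1/0.8, 360/27) = 13.33 servings → $7.33.
cottage cheese + peanut butter with both tight: 2.954 servings and 1.517 servings → $3.35.
Cheapest feasible corner: $3.35.

$3.35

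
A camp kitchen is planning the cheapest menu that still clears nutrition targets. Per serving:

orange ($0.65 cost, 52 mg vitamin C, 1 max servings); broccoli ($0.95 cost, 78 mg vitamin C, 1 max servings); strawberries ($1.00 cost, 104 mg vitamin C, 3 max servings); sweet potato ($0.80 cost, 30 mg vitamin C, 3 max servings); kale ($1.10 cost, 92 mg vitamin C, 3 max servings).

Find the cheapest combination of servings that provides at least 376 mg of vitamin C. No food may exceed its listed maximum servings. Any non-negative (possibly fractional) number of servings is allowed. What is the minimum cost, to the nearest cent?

Cost per mg of vitamin C: strawberries $0.0096, kale $0.0120, broccoli $0.0122, orange $0.0125, sweet potato $0.0267.
Take 3 servings of strawberries: +312.0 mg vitamin C for $3.00 (total $3.00, still need 64.0 mg).
Take 0.6957 servings of kale: +64.0 mg vitamin C for $0.77 (total $3.77, still need 0.0 mg).
Greedy by cheapest-per-mg is optimal for a single linear constraint, so the minimum cost is $3.77.

$3.77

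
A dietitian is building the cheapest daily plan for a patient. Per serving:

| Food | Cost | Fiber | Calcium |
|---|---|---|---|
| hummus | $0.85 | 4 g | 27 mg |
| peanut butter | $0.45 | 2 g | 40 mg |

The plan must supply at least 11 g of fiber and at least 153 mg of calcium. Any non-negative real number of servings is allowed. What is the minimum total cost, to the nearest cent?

$2.41

Compare the cost at each extreme point of the feasible region.
hummus only: max(11/4, 153/27) = 5.667 servings → $4.82.
peanut butter only: max(11/2, 153/40) = 5.5 servings → $2.48.
hummus + peanut butter with both tight: 1.264 servings and 2.972 servings → $2.41.
Cheapest feasible corner: $2.41.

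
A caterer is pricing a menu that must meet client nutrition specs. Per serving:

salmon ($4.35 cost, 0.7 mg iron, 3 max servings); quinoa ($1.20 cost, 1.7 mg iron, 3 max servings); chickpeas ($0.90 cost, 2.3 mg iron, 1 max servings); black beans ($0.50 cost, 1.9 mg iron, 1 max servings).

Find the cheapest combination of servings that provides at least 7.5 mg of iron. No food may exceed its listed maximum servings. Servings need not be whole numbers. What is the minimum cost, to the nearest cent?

$3.73

Cost per mg of iron: black beans $0.2632, chickpeas $0.3913, quinoa $0.7059, salmon $6.2143.
Take 1 serving of black beans: +1.9 mg iron for $0.50 (total $0.50, still need 5.6 mg).
Take 1 serving of chickpeas: +2.3 mg iron for $0.90 (total $1.40, still need 3.3 mg).
Take 1.941 servings of quinoa: +3.3 mg iron for $2.33 (total $3.73, still need 0.0 mg).
Greedy by cheapest-per-mg is optimal for a single linear constraint, so the minimum cost is $3.73.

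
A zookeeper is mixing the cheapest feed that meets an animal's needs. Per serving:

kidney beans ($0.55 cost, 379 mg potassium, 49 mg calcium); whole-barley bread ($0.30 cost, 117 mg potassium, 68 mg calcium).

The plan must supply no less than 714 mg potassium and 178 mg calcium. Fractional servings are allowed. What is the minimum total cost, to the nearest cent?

With two linear requirements the optimum uses one or two foods; enumerate the corners.
kidney beans only: max(714/379, 178/49) = 3.633 servings → $2.00.
whole-barley bread only: max(714/117, 178/68) = 6.103 servings → $1.83.
kidney beans + whole-barley bread with both tight: 1.384 servings and 1.621 servings → $1.25.
The minimum over all feasible corners is $1.25.

$1.25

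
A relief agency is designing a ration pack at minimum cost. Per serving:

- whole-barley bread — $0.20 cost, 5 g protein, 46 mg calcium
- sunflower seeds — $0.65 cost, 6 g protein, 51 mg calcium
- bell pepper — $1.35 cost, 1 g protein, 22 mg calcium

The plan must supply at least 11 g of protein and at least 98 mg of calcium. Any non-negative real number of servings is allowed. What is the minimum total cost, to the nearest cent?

whole-barley bread only: max(11/5, 98/46) = 2.2 servings → $0.44.
sunflower seeds only: max(11/6, 98/51) = 1.922 servings → $1.25.
bell pepper only: max(11/1, 98/22) = 11 servings → $14.85.
whole-barley bread + sunflower seeds with both tight: 1.286 servings and 0.7619 servings → $0.75.
whole-barley bread + bell pepper with both targets exact would need a negative amount; discard.
sunflower seeds + bell pepper with both tight: 1.778 servings and 0.3333 servings → $1.61.
The minimum over all feasible corners is $0.44.

$0.44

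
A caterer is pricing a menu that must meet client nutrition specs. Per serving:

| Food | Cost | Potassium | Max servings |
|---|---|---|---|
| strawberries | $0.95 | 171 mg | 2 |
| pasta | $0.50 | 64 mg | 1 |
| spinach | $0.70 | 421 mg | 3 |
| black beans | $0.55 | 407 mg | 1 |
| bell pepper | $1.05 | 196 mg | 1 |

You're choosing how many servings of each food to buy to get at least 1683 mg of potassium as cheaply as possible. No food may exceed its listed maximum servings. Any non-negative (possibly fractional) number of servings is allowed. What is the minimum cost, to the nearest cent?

$2.72

Cost per mg of potassium: black beans $0.0014, spinach $0.0017, bell pepper $0.0054, strawberries $0.0056, pasta $0.0078.
Take 1 serving of black beans: +407.0 mg potassium for $0.55 (total $0.55, still need 1276.0 mg).
Take 3 servings of spinach: +1263.0 mg potassium for $2.10 (total $2.65, still need 13.0 mg).
Take 0.06633 servings of bell pepper: +13.0 mg potassium for $0.07 (total $2.72, still need 0.0 mg).
Filling from the cheapest source first is optimal under one linear minimum: $2.72.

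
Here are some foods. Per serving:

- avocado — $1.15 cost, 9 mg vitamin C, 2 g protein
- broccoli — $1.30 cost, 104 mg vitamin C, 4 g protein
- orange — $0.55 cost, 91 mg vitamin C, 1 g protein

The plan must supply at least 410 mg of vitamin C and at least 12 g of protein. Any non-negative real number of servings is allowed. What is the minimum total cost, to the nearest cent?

Compare the cost at each extreme point of the feasible region.
avocado only: max(410/9, 12/2) = 45.56 servings → $52.39.
broccoli only: max(410/104, 12/4) = 3.942 servings → $5.12.
orange only: max(410/91, 12/1) = 12 servings → $6.60.
avocado + broccoli: intersection lies outside the first quadrant.
avocado + orange with both tight: 3.942 servings and 4.116 servings → $6.80.
broccoli + orange with both tight: 2.623 servings and 1.508 servings → $4.24.
The minimum over all feasible corners is $4.24.

$4.24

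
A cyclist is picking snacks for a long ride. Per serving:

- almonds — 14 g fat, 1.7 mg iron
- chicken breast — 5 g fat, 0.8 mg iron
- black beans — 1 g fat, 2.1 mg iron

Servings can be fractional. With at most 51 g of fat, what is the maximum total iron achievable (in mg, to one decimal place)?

Iron per g fat: black beans 2.1, chicken breast 0.16, almonds 0.1214.
With no serving limits, spend the whole fat allowance on black beans: 51 g / 1 g × 2.1 mg = 107.1 mg.

107.1 mg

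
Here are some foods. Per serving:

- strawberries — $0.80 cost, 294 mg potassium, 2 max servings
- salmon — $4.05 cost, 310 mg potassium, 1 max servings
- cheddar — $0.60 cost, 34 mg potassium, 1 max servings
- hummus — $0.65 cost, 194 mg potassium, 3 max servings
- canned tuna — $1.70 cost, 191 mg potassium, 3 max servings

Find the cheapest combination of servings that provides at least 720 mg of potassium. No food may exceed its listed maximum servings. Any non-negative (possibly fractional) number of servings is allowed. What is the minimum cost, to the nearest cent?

$2.04

Cost per mg of potassium: strawberries $0.0027, hummus $0.0034, canned tuna $0.0089, salmon $0.0131, cheddar $0.0176.
Take 2 servings of strawberries: +588.0 mg potassium for $1.60 (total $1.60, still need 132.0 mg).
Take 0.6804 servings of hummus: +132.0 mg potassium for $0.44 (total $2.04, still need 0.0 mg).
Filling from the cheapest source first is optimal under one linear minimum: $2.04.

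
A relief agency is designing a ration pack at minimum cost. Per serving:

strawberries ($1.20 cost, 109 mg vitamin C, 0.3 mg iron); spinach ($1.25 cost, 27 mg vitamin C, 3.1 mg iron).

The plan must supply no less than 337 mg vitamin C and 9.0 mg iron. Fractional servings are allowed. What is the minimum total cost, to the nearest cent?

Compare the cost at each extreme point of the feasible region.
strawberries only: max(337/109, 9.0/0.3) = 30 servings → $36.00.
spinach only: max(337/27, 9.0/3.1) = 12.48 servings → $15.60.
strawberries + spinach with both tight: 2.431 servings and 2.668 servings → $6.25.
Cheapest feasible corner: $6.25.

$6.25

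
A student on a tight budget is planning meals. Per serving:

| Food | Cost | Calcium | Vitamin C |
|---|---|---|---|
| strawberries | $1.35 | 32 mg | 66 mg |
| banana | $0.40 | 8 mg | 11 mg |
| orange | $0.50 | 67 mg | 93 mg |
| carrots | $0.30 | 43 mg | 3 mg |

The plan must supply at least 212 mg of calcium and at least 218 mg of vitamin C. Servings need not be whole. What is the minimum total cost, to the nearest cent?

$1.55

An LP optimum is at a vertex; with two nutrient constraints at most two foods are used. Check each candidate.
strawberries only: max(212/32, 218/66) = 6.625 servings → $8.94.
banana only: max(212/8, 218/11) = 26.5 servings → $10.60.
orange only: max(212/67, 218/93) = 3.164 servings → $1.58.
carrots only: max(212/43, 218/3) = 72.67 servings → $21.80.
strawberries + banana: intersection lies outside the first quadrant.
strawberries + orange with both targets exact would need a negative amount; discard.
strawberries + carrots with both tight: 3.187 servings and 2.559 servings → $5.07.
banana + orange: intersection lies outside the first quadrant.
banana + carrots with both tight: 19.46 servings and 1.31 servings → $8.18.
orange + carrots with both tight: 2.301 servings and 1.345 servings → $1.55.
Cheapest feasible corner: $1.55.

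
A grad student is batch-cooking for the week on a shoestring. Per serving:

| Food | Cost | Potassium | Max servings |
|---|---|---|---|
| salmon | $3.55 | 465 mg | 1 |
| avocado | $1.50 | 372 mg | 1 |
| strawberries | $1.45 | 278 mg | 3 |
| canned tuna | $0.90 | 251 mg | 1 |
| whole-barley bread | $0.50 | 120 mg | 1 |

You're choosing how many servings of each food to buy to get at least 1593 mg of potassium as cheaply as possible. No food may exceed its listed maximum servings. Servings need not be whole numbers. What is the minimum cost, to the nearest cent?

$7.37

Cost per mg of potassium: canned tuna $0.0036, avocado $0.0040, whole-barley bread $0.0042, strawberries $0.0052, salmon $0.0076.
Take 1 serving of canned tuna: +251.0 mg potassium for $0.90 (total $0.90, still need 1342.0 mg).
Take 1 serving of avocado: +372.0 mg potassium for $1.50 (total $2.40, still need 970.0 mg).
Take 1 serving of whole-barley bread: +120.0 mg potassium for $0.50 (total $2.90, still need 850.0 mg).
Take 3 servings of strawberries: +834.0 mg potassium for $4.35 (total $7.25, still need 16.0 mg).
Take 0.03441 servings of salmon: +16.0 mg potassium for $0.12 (total $7.37, still need 0.0 mg).
Filling from the cheapest source first is optimal under one linear minimum: $7.37.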